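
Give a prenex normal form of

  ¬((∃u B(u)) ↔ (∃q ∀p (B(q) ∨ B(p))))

Eliminate → and ↔ using ¬ and ∨; A ↔ B as (¬A ∨ B) ∧ (¬B ∨ A).
  ¬((¬(∃u B(u)) ∨ (∃q ∀p (B(q) ∨ B(p)))) ∧ (¬(∃q ∀p (B(q) ∨ B(p))) ∨ (∃u B(u))))
Drive negations inward (¬∀x A ≡ ∃x ¬A, ¬∃x A ≡ ∀x ¬A, De Morgan for ∧/∨):
  (∃u B(u)) ∧ (∀q ∃p (¬B(q) ∧ ¬B(p))) ∨ (∃q ∀p (B(q) ∨ B(p))) ∧ (∀u ¬B(u))
Give each quantifier a distinct variable: q↦r, p↦c, u↦y.
  (∃u B(u)) ∧ (∀q ∃p (¬B(q) ∧ ¬B(p))) ∨ (∃r ∀c (B(r) ∨ B(c))) ∧ (∀y ¬B(y))
Pull the quantifiers to the front (each side's bound variable is not free in the other side):
  ∃u ∀q ∃p ∃r ∀c ∀y (B(u) ∧ ¬B(q) ∧ ¬B(p) ∨ (B(r) ∨ B(c)) ∧ ¬B(y))

∃u ∀q ∃p ∃r ∀c ∀y (B(u) ∧ ¬B(q) ∧ ¬B(p) ∨ (B(r) ∨ B(c)) ∧ ¬B(y))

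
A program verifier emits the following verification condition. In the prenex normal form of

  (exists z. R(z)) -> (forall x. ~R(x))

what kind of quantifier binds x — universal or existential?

Eliminate → and ↔ using ¬ and ∨.
  ~(exists z. R(z)) | (forall x. ~R(x))
Push ¬ through the quantifiers and connectives to reach negation normal form:
  (forall z. ~R(z)) | (forall x. ~R(x))
Pull the quantifiers to the front (each side's bound variable is not free in the other side):
  forall z. forall x. (~R(z) | ~R(x))
The quantifier forall x sits under an even number of negations (counting the antecedent side of each →), so it remains universal.

universal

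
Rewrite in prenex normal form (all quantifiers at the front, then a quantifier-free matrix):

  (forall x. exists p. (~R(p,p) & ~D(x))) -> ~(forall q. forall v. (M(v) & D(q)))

exists x. forall p. exists q. exists v. (R(p,p) | D(x) | ~M(v) | ~D(q))

First replace A → B with ¬A ∨ B.
  ~(forall x. exists p. (~R(p,p) & ~D(x))) | ~(forall q. forall v. (M(v) & D(q)))
Drive negations inward (¬∀x A ≡ ∃x ¬A, ¬∃x A ≡ ∀x ¬A, De Morgan for ∧/∨):
  (exists x. forall p. (R(p,p) | D(x))) | (exists q. exists v. (~M(v) | ~D(q)))
All bound variables are already distinct, so no renaming is needed.
Extract every quantifier outward, since the variables are now distinct and don't occur free across branches:
  exists x. forall p. exists q. exists v. (R(p,p) | D(x) | ~M(v) | ~D(q))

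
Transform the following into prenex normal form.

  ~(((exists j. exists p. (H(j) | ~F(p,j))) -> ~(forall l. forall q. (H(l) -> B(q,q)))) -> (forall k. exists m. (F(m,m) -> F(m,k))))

Eliminate → and ↔ using ¬ and ∨.
  ~(~(~(exists j. exists p. (H(j) | ~F(p,j))) | ~(forall l. forall q. (~H(l) | B(q,q)))) | (forall k. exists m. (~F(m,m) | F(m,k))))
Drive negations inward (¬∀x A ≡ ∃x ¬A, ¬∃x A ≡ ∀x ¬A, De Morgan for ∧/∨):
  ((forall j. forall p. (~H(j) & F(p,j))) | (exists l. exists q. (H(l) & ~B(q,q)))) & (exists k. forall m. (F(m,m) & ~F(m,k)))
All bound variables are already distinct, so no renaming is needed.
Pull the quantifiers to the front (each side's bound variable is not free in the other side):
  forall j. forall p. exists l. exists q. exists k. forall m. ((~H(j) & F(p,j) | H(l) & ~B(q,q)) & F(m,m) & ~F(m,k))

forall j. forall p. exists l. exists q. exists k. forall m. ((~H(j) & F(p,j) | H(l) & ~B(q,q)) & F(m,m) & ~F(m,k))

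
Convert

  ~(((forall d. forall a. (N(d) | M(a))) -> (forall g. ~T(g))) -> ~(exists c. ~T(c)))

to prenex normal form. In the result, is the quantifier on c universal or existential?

First replace A → B with ¬A ∨ B.
  ~(~(~(forall d. forall a. (N(d) | M(a))) | (forall g. ~T(g))) | ~(exists c. ~T(c)))
Drive negations inward (¬∀x A ≡ ∃x ¬A, ¬∃x A ≡ ∀x ¬A, De Morgan for ∧/∨):
  ((exists d. exists a. (~N(d) & ~M(a))) | (forall g. ~T(g))) & (exists c. ~T(c))
All bound variables are already distinct, so no renaming is needed.
Pull the quantifiers to the front (each side's bound variable is not free in the other side):
  exists d. exists a. forall g. exists c. ((~N(d) & ~M(a) | ~T(g)) & ~T(c))
The quantifier exists c sits under an even number of negations (counting the antecedent side of each →), so it remains existential.

existential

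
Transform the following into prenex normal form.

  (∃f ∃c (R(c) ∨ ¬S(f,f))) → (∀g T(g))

Rewrite implications/biconditionals: A → B as ¬A ∨ B.
  ¬(∃f ∃c (R(c) ∨ ¬S(f,f))) ∨ (∀g T(g))
Drive negations inward (¬∀x A ≡ ∃x ¬A, ¬∃x A ≡ ∀x ¬A, De Morgan for ∧/∨):
  (∀f ∀c (¬R(c) ∧ S(f,f))) ∨ (∀g T(g))
Finally move all quantifiers to the prefix:
  ∀f ∀c ∀g (¬R(c) ∧ S(f,f) ∨ T(g))

∀f ∀c ∀g (¬R(c) ∧ S(f,f) ∨ T(g))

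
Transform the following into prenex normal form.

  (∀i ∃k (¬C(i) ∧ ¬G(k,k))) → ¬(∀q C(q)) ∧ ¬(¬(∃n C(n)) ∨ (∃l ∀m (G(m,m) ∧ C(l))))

∃i ∀k ∃q ∃n ∀l ∃m (C(i) ∨ G(k,k) ∨ ¬C(q) ∧ C(n) ∧ (¬G(m,m) ∨ ¬C(l)))

Eliminate → and ↔ using ¬ and ∨.
  ¬(∀i ∃k (¬C(i) ∧ ¬G(k,k))) ∨ ¬(∀q C(q)) ∧ ¬(¬(∃n C(n)) ∨ (∃l ∀m (G(m,m) ∧ C(l))))
Push ¬ through the quantifiers and connectives to reach negation normal form:
  (∃i ∀k (C(i) ∨ G(k,k))) ∨ (∃q ¬C(q)) ∧ (∃n C(n)) ∧ (∀l ∃m (¬G(m,m) ∨ ¬C(l)))
All bound variables are already distinct, so no renaming is needed.
Finally move all quantifiers to the prefix:
  ∃i ∀k ∃q ∃n ∀l ∃m (C(i) ∨ G(k,k) ∨ ¬C(q) ∧ C(n) ∧ (¬G(m,m) ∨ ¬C(l)))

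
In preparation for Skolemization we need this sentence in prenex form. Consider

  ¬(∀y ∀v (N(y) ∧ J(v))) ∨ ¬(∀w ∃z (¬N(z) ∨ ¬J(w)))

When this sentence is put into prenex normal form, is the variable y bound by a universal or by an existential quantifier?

Push ¬ through the quantifiers and connectives to reach negation normal form:
  (∃y ∃v (¬N(y) ∨ ¬J(v))) ∨ (∃w ∀z (N(z) ∧ J(w)))
All bound variables are already distinct, so no renaming is needed.
Finally move all quantifiers to the prefix:
  ∃y ∃v ∃w ∀z (¬N(y) ∨ ¬J(v) ∨ N(z) ∧ J(w))
The quantifier ∀y sits under an odd number of negations, so it flips to ∃y.

existential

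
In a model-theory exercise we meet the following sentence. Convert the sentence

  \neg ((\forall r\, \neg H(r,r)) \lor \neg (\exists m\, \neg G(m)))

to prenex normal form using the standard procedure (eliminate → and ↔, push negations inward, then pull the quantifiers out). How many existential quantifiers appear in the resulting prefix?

2

Drive negations inward (¬∀x A ≡ ∃x ¬A, ¬∃x A ≡ ∀x ¬A, De Morgan for ∧/∨):
  (\exists r\, H(r,r)) \land (\exists m\, \neg G(m))
Extract every quantifier outward, since the variables are now distinct and don't occur free across branches:
  \exists r\, \exists m\, (H(r,r) \land \neg G(m))
The prefix is \exists r \exists m: 0 universal, 2 existential.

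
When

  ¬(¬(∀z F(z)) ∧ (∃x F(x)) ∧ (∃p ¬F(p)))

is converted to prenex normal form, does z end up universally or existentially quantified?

universal

Drive negations inward (¬∀x A ≡ ∃x ¬A, ¬∃x A ≡ ∀x ¬A, De Morgan for ∧/∨):
  (∀z F(z)) ∨ (∀x ¬F(x)) ∨ (∀p F(p))
All bound variables are already distinct, so no renaming is needed.
Extract every quantifier outward, since the variables are now distinct and don't occur free across branches:
  ∀z ∀x ∀p (F(z) ∨ ¬F(x) ∨ F(p))
The quantifier ∀z sits under an even number of negations, so it remains universal.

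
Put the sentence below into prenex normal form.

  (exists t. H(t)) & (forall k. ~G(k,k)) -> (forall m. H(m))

Rewrite implications/biconditionals: A → B as ¬A ∨ B.
  ~((exists t. H(t)) & (forall k. ~G(k,k))) | (forall m. H(m))
Move each ¬ inward, flipping quantifiers it crosses:
  (forall t. ~H(t)) | (exists k. G(k,k)) | (forall m. H(m))
Pull the quantifiers to the front (each side's bound variable is not free in the other side):
  forall t. exists k. forall m. (~H(t) | G(k,k) | H(m))

forall t. exists k. forall m. (~H(t) | G(k,k) | H(m))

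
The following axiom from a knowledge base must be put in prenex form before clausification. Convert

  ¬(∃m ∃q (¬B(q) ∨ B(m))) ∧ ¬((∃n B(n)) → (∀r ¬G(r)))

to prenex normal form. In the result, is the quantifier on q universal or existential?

First replace A → B with ¬A ∨ B.
  ¬(∃m ∃q (¬B(q) ∨ B(m))) ∧ ¬(¬(∃n B(n)) ∨ (∀r ¬G(r)))
Move each ¬ inward, flipping quantifiers it crosses:
  (∀m ∀q (B(q) ∧ ¬B(m))) ∧ (∃n B(n)) ∧ (∃r G(r))
All bound variables are already distinct, so no renaming is needed.
Extract every quantifier outward, since the variables are now distinct and don't occur free across branches:
  ∀m ∀q ∃n ∃r (B(q) ∧ ¬B(m) ∧ B(n) ∧ G(r))
The quantifier ∃q sits under an odd number of negations (counting the antecedent side of each →), so it flips to ∀q.

universal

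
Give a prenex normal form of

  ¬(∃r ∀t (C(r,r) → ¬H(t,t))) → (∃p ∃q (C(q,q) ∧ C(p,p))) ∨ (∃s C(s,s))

∃r ∀t ∃p ∃q ∃s (¬C(r,r) ∨ ¬H(t,t) ∨ C(q,q) ∧ C(p,p) ∨ C(s,s))

Eliminate → and ↔ using ¬ and ∨.
  ¬¬(∃r ∀t (¬C(r,r) ∨ ¬H(t,t))) ∨ (∃p ∃q (C(q,q) ∧ C(p,p))) ∨ (∃s C(s,s))
Move each ¬ inward, flipping quantifiers it crosses:
  (∃r ∀t (¬C(r,r) ∨ ¬H(t,t))) ∨ (∃p ∃q (C(q,q) ∧ C(p,p))) ∨ (∃s C(s,s))
All bound variables are already distinct, so no renaming is needed.
Extract every quantifier outward, since the variables are now distinct and don't occur free across branches:
  ∃r ∀t ∃p ∃q ∃s (¬C(r,r) ∨ ¬H(t,t) ∨ C(q,q) ∧ C(p,p) ∨ C(s,s))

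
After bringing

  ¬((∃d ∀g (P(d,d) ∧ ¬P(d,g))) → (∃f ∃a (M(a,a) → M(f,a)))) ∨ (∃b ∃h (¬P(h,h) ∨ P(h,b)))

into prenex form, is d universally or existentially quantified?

existential

First replace A → B with ¬A ∨ B.
  ¬(¬(∃d ∀g (P(d,d) ∧ ¬P(d,g))) ∨ (∃f ∃a (¬M(a,a) ∨ M(f,a)))) ∨ (∃b ∃h (¬P(h,h) ∨ P(h,b)))
Drive negations inward (¬∀x A ≡ ∃x ¬A, ¬∃x A ≡ ∀x ¬A, De Morgan for ∧/∨):
  (∃d ∀g (P(d,d) ∧ ¬P(d,g))) ∧ (∀f ∀a (M(a,a) ∧ ¬M(f,a))) ∨ (∃b ∃h (¬P(h,h) ∨ P(h,b)))
All bound variables are already distinct, so no renaming is needed.
Extract every quantifier outward, since the variables are now distinct and don't occur free across branches:
  ∃d ∀g ∀f ∀a ∃b ∃h (P(d,d) ∧ ¬P(d,g) ∧ M(a,a) ∧ ¬M(f,a) ∨ ¬P(h,h) ∨ P(h,b))
The quantifier ∃d sits under an even number of negations (counting the antecedent side of each →), so it remains existential.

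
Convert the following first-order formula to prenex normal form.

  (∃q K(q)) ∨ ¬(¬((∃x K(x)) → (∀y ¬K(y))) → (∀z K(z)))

First replace A → B with ¬A ∨ B.
  (∃q K(q)) ∨ ¬(¬¬(¬(∃x K(x)) ∨ (∀y ¬K(y))) ∨ (∀z K(z)))
Move each ¬ inward, flipping quantifiers it crosses:
  (∃q K(q)) ∨ (∃x K(x)) ∧ (∃y K(y)) ∧ (∃z ¬K(z))
All bound variables are already distinct, so no renaming is needed.
Pull the quantifiers to the front (each side's bound variable is not free in the other side):
  ∃q ∃x ∃y ∃z (K(q) ∨ K(x) ∧ K(y) ∧ ¬K(z))

∃q ∃x ∃y ∃z (K(q) ∨ K(x) ∧ K(y) ∧ ¬K(z))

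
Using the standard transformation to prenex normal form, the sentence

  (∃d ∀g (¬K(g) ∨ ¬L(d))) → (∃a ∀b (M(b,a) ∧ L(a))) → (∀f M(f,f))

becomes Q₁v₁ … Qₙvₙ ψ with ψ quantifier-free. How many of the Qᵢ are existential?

2

Eliminate → and ↔ using ¬ and ∨.
  ¬(∃d ∀g (¬K(g) ∨ ¬L(d))) ∨ ¬(∃a ∀b (M(b,a) ∧ L(a))) ∨ (∀f M(f,f))
Move each ¬ inward, flipping quantifiers it crosses:
  (∀d ∃g (K(g) ∧ L(d))) ∨ (∀a ∃b (¬M(b,a) ∨ ¬L(a))) ∨ (∀f M(f,f))
All bound variables are already distinct, so no renaming is needed.
Pull the quantifiers to the front (each side's bound variable is not free in the other side):
  ∀d ∃g ∀a ∃b ∀f (K(g) ∧ L(d) ∨ ¬M(b,a) ∨ ¬L(a) ∨ M(f,f))
The prefix is ∀d ∃g ∀a ∃b ∀f: 3 universal, 2 existential.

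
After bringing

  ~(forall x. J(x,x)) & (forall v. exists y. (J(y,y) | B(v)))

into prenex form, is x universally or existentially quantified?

existential

Push ¬ through the quantifiers and connectives to reach negation normal form:
  (exists x. ~J(x,x)) & (forall v. exists y. (J(y,y) | B(v)))
All bound variables are already distinct, so no renaming is needed.
Pull the quantifiers to the front (each side's bound variable is not free in the other side):
  exists x. forall v. exists y. (~J(x,x) & (J(y,y) | B(v)))
The quantifier forall x sits under an odd number of negations, so it flips to exists x.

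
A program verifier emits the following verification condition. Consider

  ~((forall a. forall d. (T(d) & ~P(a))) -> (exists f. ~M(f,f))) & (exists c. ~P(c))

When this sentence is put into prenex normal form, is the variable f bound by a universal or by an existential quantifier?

universal

Eliminate → and ↔ using ¬ and ∨.
  ~(~(forall a. forall d. (T(d) & ~P(a))) | (exists f. ~M(f,f))) & (exists c. ~P(c))
Drive negations inward (¬∀x A ≡ ∃x ¬A, ¬∃x A ≡ ∀x ¬A, De Morgan for ∧/∨):
  (forall a. forall d. (T(d) & ~P(a))) & (forall f. M(f,f)) & (exists c. ~P(c))
All bound variables are already distinct, so no renaming is needed.
Finally move all quantifiers to the prefix:
  forall a. forall d. forall f. exists c. (T(d) & ~P(a) & M(f,f) & ~P(c))
The quantifier exists f sits under an odd number of negations (counting the antecedent side of each →), so it flips to forall f.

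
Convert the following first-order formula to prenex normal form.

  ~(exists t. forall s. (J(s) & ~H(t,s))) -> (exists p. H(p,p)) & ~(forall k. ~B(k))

exists t. forall s. exists p. exists k. (J(s) & ~H(t,s) | H(p,p) & B(k))

First replace A → B with ¬A ∨ B.
  ~~(exists t. forall s. (J(s) & ~H(t,s))) | (exists p. H(p,p)) & ~(forall k. ~B(k))
Drive negations inward (¬∀x A ≡ ∃x ¬A, ¬∃x A ≡ ∀x ¬A, De Morgan for ∧/∨):
  (exists t. forall s. (J(s) & ~H(t,s))) | (exists p. H(p,p)) & (exists k. B(k))
Extract every quantifier outward, since the variables are now distinct and don't occur free across branches:
  exists t. forall s. exists p. exists k. (J(s) & ~H(t,s) | H(p,p) & B(k))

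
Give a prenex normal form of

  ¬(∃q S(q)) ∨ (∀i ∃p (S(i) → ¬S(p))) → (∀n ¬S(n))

First replace A → B with ¬A ∨ B.
  ¬(¬(∃q S(q)) ∨ (∀i ∃p (¬S(i) ∨ ¬S(p)))) ∨ (∀n ¬S(n))
Drive negations inward (¬∀x A ≡ ∃x ¬A, ¬∃x A ≡ ∀x ¬A, De Morgan for ∧/∨):
  (∃q S(q)) ∧ (∃i ∀p (S(i) ∧ S(p))) ∨ (∀n ¬S(n))
All bound variables are already distinct, so no renaming is needed.
Finally move all quantifiers to the prefix:
  ∃q ∃i ∀p ∀n (S(q) ∧ S(i) ∧ S(p) ∨ ¬S(n))

∃q ∃i ∀p ∀n (S(q) ∧ S(i) ∧ S(p) ∨ ¬S(n))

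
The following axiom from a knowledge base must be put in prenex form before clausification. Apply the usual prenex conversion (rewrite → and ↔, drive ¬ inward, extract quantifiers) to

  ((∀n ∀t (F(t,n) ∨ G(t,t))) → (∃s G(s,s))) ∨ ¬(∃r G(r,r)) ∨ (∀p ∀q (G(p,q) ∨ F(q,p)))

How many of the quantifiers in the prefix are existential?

Eliminate → and ↔ using ¬ and ∨.
  ¬(∀n ∀t (F(t,n) ∨ G(t,t))) ∨ (∃s G(s,s)) ∨ ¬(∃r G(r,r)) ∨ (∀p ∀q (G(p,q) ∨ F(q,p)))
Move each ¬ inward, flipping quantifiers it crosses:
  (∃n ∃t (¬F(t,n) ∧ ¬G(t,t))) ∨ (∃s G(s,s)) ∨ (∀r ¬G(r,r)) ∨ (∀p ∀q (G(p,q) ∨ F(q,p)))
All bound variables are already distinct, so no renaming is needed.
Extract every quantifier outward, since the variables are now distinct and don't occur free across branches:
  ∃n ∃t ∃s ∀r ∀p ∀q (¬F(t,n) ∧ ¬G(t,t) ∨ G(s,s) ∨ ¬G(r,r) ∨ G(p,q) ∨ F(q,p))
The prefix is ∃n ∃t ∃s ∀r ∀p ∀q: 3 universal, 3 existential.

3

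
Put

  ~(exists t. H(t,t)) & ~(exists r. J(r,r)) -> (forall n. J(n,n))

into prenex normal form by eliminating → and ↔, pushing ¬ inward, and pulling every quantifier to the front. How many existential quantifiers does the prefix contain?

First replace A → B with ¬A ∨ B.
  ~(~(exists t. H(t,t)) & ~(exists r. J(r,r))) | (forall n. J(n,n))
Move each ¬ inward, flipping quantifiers it crosses:
  (exists t. H(t,t)) | (exists r. J(r,r)) | (forall n. J(n,n))
Pull the quantifiers to the front (each side's bound variable is not free in the other side):
  exists t. exists r. forall n. (H(t,t) | J(r,r) | J(n,n))
The prefix is exists t exists r forall n: 1 universal, 2 existential.

2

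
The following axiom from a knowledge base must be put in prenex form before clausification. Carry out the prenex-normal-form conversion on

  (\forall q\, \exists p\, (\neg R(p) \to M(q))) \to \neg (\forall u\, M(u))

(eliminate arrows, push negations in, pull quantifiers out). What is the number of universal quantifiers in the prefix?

1

First replace A → B with ¬A ∨ B.
  \neg (\forall q\, \exists p\, (\neg \neg R(p) \lor M(q))) \lor \neg (\forall u\, M(u))
Push ¬ through the quantifiers and connectives to reach negation normal form:
  (\exists q\, \forall p\, (\neg R(p) \land \neg M(q))) \lor (\exists u\, \neg M(u))
All bound variables are already distinct, so no renaming is needed.
Extract every quantifier outward, since the variables are now distinct and don't occur free across branches:
  \exists q\, \forall p\, \exists u\, (\neg R(p) \land \neg M(q) \lor \neg M(u))
The prefix is \exists q \forall p \exists u: 1 universal, 2 existential.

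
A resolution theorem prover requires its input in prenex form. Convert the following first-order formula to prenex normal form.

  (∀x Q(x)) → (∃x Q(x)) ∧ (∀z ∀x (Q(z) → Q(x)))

Eliminate → and ↔ using ¬ and ∨.
  ¬(∀x Q(x)) ∨ (∃x Q(x)) ∧ (∀z ∀x (¬Q(z) ∨ Q(x)))
Move each ¬ inward, flipping quantifiers it crosses:
  (∃x ¬Q(x)) ∨ (∃x Q(x)) ∧ (∀z ∀x (¬Q(z) ∨ Q(x)))
Standardize variables apart so no two quantifiers bind the same name: x↦y, x↦q.
  (∃x ¬Q(x)) ∨ (∃y Q(y)) ∧ (∀z ∀q (¬Q(z) ∨ Q(q)))
Finally move all quantifiers to the prefix:
  ∃x ∃y ∀z ∀q (¬Q(x) ∨ Q(y) ∧ (¬Q(z) ∨ Q(q)))

∃x ∃y ∀z ∀q (¬Q(x) ∨ Q(y) ∧ (¬Q(z) ∨ Q(q)))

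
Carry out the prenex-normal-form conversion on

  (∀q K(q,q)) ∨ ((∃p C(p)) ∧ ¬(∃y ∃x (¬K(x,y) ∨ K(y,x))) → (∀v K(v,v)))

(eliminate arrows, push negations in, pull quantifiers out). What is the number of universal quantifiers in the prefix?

Eliminate → and ↔ using ¬ and ∨.
  (∀q K(q,q)) ∨ ¬((∃p C(p)) ∧ ¬(∃y ∃x (¬K(x,y) ∨ K(y,x)))) ∨ (∀v K(v,v))
Push ¬ through the quantifiers and connectives to reach negation normal form:
  (∀q K(q,q)) ∨ (∀p ¬C(p)) ∨ (∃y ∃x (¬K(x,y) ∨ K(y,x))) ∨ (∀v K(v,v))
Pull the quantifiers to the front (each side's bound variable is not free in the other side):
  ∀q ∀p ∃y ∃x ∀v (K(q,q) ∨ ¬C(p) ∨ ¬K(x,y) ∨ K(y,x) ∨ K(v,v))
The prefix is ∀q ∀p ∃y ∃x ∀v: 3 universal, 2 existential.

3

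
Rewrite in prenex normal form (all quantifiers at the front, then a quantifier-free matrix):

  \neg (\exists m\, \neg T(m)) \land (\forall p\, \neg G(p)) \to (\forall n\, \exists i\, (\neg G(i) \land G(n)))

\exists m\, \exists p\, \forall n\, \exists i\, (\neg T(m) \lor G(p) \lor \neg G(i) \land G(n))

Eliminate → and ↔ using ¬ and ∨.
  \neg (\neg (\exists m\, \neg T(m)) \land (\forall p\, \neg G(p))) \lor (\forall n\, \exists i\, (\neg G(i) \land G(n)))
Drive negations inward (¬∀x A ≡ ∃x ¬A, ¬∃x A ≡ ∀x ¬A, De Morgan for ∧/∨):
  (\exists m\, \neg T(m)) \lor (\exists p\, G(p)) \lor (\forall n\, \exists i\, (\neg G(i) \land G(n)))
All bound variables are already distinct, so no renaming is needed.
Extract every quantifier outward, since the variables are now distinct and don't occur free across branches:
  \exists m\, \exists p\, \forall n\, \exists i\, (\neg T(m) \lor G(p) \lor \neg G(i) \land G(n))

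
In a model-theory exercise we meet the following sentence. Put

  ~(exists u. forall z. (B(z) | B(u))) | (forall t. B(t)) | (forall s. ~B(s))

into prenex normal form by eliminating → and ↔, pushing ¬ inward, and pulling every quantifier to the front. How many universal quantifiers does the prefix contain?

3

Drive negations inward (¬∀x A ≡ ∃x ¬A, ¬∃x A ≡ ∀x ¬A, De Morgan for ∧/∨):
  (forall u. exists z. (~B(z) & ~B(u))) | (forall t. B(t)) | (forall s. ~B(s))
Pull the quantifiers to the front (each side's bound variable is not free in the other side):
  forall u. exists z. forall t. forall s. (~B(z) & ~B(u) | B(t) | ~B(s))
The prefix is forall u exists z forall t forall s: 3 universal, 1 existential.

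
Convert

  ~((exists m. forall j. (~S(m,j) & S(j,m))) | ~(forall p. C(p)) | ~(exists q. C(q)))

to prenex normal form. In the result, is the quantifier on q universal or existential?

existential

Move each ¬ inward, flipping quantifiers it crosses:
  (forall m. exists j. (S(m,j) | ~S(j,m))) & (forall p. C(p)) & (exists q. C(q))
Extract every quantifier outward, since the variables are now distinct and don't occur free across branches:
  forall m. exists j. forall p. exists q. ((S(m,j) | ~S(j,m)) & C(p) & C(q))
The quantifier exists q sits under an even number of negations, so it remains existential.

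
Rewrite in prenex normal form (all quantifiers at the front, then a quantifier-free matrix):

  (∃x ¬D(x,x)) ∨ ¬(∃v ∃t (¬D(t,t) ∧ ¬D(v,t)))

Push ¬ through the quantifiers and connectives to reach negation normal form:
  (∃x ¬D(x,x)) ∨ (∀v ∀t (D(t,t) ∨ D(v,t)))
All bound variables are already distinct, so no renaming is needed.
Extract every quantifier outward, since the variables are now distinct and don't occur free across branches:
  ∃x ∀v ∀t (¬D(x,x) ∨ D(t,t) ∨ D(v,t))

∃x ∀v ∀t (¬D(x,x) ∨ D(t,t) ∨ D(v,t))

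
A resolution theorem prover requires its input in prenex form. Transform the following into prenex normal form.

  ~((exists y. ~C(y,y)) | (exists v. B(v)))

forall y. forall v. (C(y,y) & ~B(v))

Drive negations inward (¬∀x A ≡ ∃x ¬A, ¬∃x A ≡ ∀x ¬A, De Morgan for ∧/∨):
  (forall y. C(y,y)) & (forall v. ~B(v))
All bound variables are already distinct, so no renaming is needed.
Extract every quantifier outward, since the variables are now distinct and don't occur free across branches:
  forall y. forall v. (C(y,y) & ~B(v))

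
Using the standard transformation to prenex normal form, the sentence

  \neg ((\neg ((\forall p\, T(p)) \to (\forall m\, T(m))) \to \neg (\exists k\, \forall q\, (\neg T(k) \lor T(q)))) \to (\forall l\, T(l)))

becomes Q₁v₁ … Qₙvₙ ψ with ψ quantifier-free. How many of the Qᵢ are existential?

3

Eliminate → and ↔ using ¬ and ∨.
  \neg (\neg (\neg \neg (\neg (\forall p\, T(p)) \lor (\forall m\, T(m))) \lor \neg (\exists k\, \forall q\, (\neg T(k) \lor T(q)))) \lor (\forall l\, T(l)))
Move each ¬ inward, flipping quantifiers it crosses:
  ((\exists p\, \neg T(p)) \lor (\forall m\, T(m)) \lor (\forall k\, \exists q\, (T(k) \land \neg T(q)))) \land (\exists l\, \neg T(l))
Finally move all quantifiers to the prefix:
  \exists p\, \forall m\, \forall k\, \exists q\, \exists l\, ((\neg T(p) \lor T(m) \lor T(k) \land \neg T(q)) \land \neg T(l))
The prefix is \exists p \forall m \forall k \exists q \exists l: 2 universal, 3 existential.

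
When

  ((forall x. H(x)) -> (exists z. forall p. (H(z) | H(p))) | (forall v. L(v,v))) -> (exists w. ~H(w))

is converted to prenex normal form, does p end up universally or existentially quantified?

Eliminate → and ↔ using ¬ and ∨.
  ~(~(forall x. H(x)) | (exists z. forall p. (H(z) | H(p))) | (forall v. L(v,v))) | (exists w. ~H(w))
Push ¬ through the quantifiers and connectives to reach negation normal form:
  (forall x. H(x)) & (forall z. exists p. (~H(z) & ~H(p))) & (exists v. ~L(v,v)) | (exists w. ~H(w))
Extract every quantifier outward, since the variables are now distinct and don't occur free across branches:
  forall x. forall z. exists p. exists v. exists w. (H(x) & ~H(z) & ~H(p) & ~L(v,v) | ~H(w))
The quantifier forall p sits under an odd number of negations (counting the antecedent side of each →), so it flips to exists p.

existential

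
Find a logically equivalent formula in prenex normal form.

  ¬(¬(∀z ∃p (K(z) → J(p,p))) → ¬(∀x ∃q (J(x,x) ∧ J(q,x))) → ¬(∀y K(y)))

Rewrite implications/biconditionals: A → B as ¬A ∨ B.
  ¬(¬¬(∀z ∃p (¬K(z) ∨ J(p,p))) ∨ ¬¬(∀x ∃q (J(x,x) ∧ J(q,x))) ∨ ¬(∀y K(y)))
Push ¬ through the quantifiers and connectives to reach negation normal form:
  (∃z ∀p (K(z) ∧ ¬J(p,p))) ∧ (∃x ∀q (¬J(x,x) ∨ ¬J(q,x))) ∧ (∀y K(y))
All bound variables are already distinct, so no renaming is needed.
Extract every quantifier outward, since the variables are now distinct and don't occur free across branches:
  ∃z ∀p ∃x ∀q ∀y (K(z) ∧ ¬J(p,p) ∧ (¬J(x,x) ∨ ¬J(q,x)) ∧ K(y))

∃z ∀p ∃x ∀q ∀y (K(z) ∧ ¬J(p,p) ∧ (¬J(x,x) ∨ ¬J(q,x)) ∧ K(y))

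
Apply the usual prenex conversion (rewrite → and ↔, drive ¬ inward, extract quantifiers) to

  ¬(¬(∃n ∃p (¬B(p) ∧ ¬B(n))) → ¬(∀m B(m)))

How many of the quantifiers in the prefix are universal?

3

First replace A → B with ¬A ∨ B.
  ¬(¬¬(∃n ∃p (¬B(p) ∧ ¬B(n))) ∨ ¬(∀m B(m)))
Drive negations inward (¬∀x A ≡ ∃x ¬A, ¬∃x A ≡ ∀x ¬A, De Morgan for ∧/∨):
  (∀n ∀p (B(p) ∨ B(n))) ∧ (∀m B(m))
Pull the quantifiers to the front (each side's bound variable is not free in the other side):
  ∀n ∀p ∀m ((B(p) ∨ B(n)) ∧ B(m))
The prefix is ∀n ∀p ∀m: 3 universal, 0 existential.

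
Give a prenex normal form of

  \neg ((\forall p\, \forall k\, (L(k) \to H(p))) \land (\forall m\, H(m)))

\exists p\, \exists k\, \exists m\, (L(k) \land \neg H(p) \lor \neg H(m))

Eliminate → and ↔ using ¬ and ∨.
  \neg ((\forall p\, \forall k\, (\neg L(k) \lor H(p))) \land (\forall m\, H(m)))
Drive negations inward (¬∀x A ≡ ∃x ¬A, ¬∃x A ≡ ∀x ¬A, De Morgan for ∧/∨):
  (\exists p\, \exists k\, (L(k) \land \neg H(p))) \lor (\exists m\, \neg H(m))
All bound variables are already distinct, so no renaming is needed.
Pull the quantifiers to the front (each side's bound variable is not free in the other side):
  \exists p\, \exists k\, \exists m\, (L(k) \land \neg H(p) \lor \neg H(m))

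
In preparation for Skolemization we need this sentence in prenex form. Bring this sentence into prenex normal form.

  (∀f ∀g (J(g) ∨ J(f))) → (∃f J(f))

First replace A → B with ¬A ∨ B.
  ¬(∀f ∀g (J(g) ∨ J(f))) ∨ (∃f J(f))
Push ¬ through the quantifiers and connectives to reach negation normal form:
  (∃f ∃g (¬J(g) ∧ ¬J(f))) ∨ (∃f J(f))
Give each quantifier a distinct variable: f↦w.
  (∃f ∃g (¬J(g) ∧ ¬J(f))) ∨ (∃w J(w))
Extract every quantifier outward, since the variables are now distinct and don't occur free across branches:
  ∃f ∃g ∃w (¬J(g) ∧ ¬J(f) ∨ J(w))

∃f ∃g ∃w (¬J(g) ∧ ¬J(f) ∨ J(w))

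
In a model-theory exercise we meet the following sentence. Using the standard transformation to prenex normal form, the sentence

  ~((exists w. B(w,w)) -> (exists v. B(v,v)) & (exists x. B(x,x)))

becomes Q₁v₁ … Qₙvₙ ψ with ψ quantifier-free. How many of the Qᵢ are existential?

1

Eliminate → and ↔ using ¬ and ∨.
  ~(~(exists w. B(w,w)) | (exists v. B(v,v)) & (exists x. B(x,x)))
Drive negations inward (¬∀x A ≡ ∃x ¬A, ¬∃x A ≡ ∀x ¬A, De Morgan for ∧/∨):
  (exists w. B(w,w)) & ((forall v. ~B(v,v)) | (forall x. ~B(x,x)))
All bound variables are already distinct, so no renaming is needed.
Pull the quantifiers to the front (each side's bound variable is not free in the other side):
  exists w. forall v. forall x. (B(w,w) & (~B(v,v) | ~B(x,x)))
The prefix is exists w forall v forall x: 2 universal, 1 existential.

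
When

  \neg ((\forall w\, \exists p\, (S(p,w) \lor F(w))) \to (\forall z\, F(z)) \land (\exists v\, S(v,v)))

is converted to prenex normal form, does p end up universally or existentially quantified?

Rewrite implications/biconditionals: A → B as ¬A ∨ B.
  \neg (\neg (\forall w\, \exists p\, (S(p,w) \lor F(w))) \lor (\forall z\, F(z)) \land (\exists v\, S(v,v)))
Push ¬ through the quantifiers and connectives to reach negation normal form:
  (\forall w\, \exists p\, (S(p,w) \lor F(w))) \land ((\exists z\, \neg F(z)) \lor (\forall v\, \neg S(v,v)))
Extract every quantifier outward, since the variables are now distinct and don't occur free across branches:
  \forall w\, \exists p\, \exists z\, \forall v\, ((S(p,w) \lor F(w)) \land (\neg F(z) \lor \neg S(v,v)))
The quantifier \exists p sits under an even number of negations (counting the antecedent side of each →), so it remains existential.

existential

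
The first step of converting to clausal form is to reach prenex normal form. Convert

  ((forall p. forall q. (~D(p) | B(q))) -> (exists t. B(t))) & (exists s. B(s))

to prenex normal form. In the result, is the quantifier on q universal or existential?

Eliminate → and ↔ using ¬ and ∨.
  (~(forall p. forall q. (~D(p) | B(q))) | (exists t. B(t))) & (exists s. B(s))
Drive negations inward (¬∀x A ≡ ∃x ¬A, ¬∃x A ≡ ∀x ¬A, De Morgan for ∧/∨):
  ((exists p. exists q. (D(p) & ~B(q))) | (exists t. B(t))) & (exists s. B(s))
All bound variables are already distinct, so no renaming is needed.
Extract every quantifier outward, since the variables are now distinct and don't occur free across branches:
  exists p. exists q. exists t. exists s. ((D(p) & ~B(q) | B(t)) & B(s))
The quantifier forall q sits under an odd number of negations (counting the antecedent side of each →), so it flips to exists q.

existential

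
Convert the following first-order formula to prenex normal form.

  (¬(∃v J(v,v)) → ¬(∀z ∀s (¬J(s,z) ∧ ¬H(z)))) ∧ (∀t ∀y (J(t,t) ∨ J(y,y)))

∃v ∃z ∃s ∀t ∀y ((J(v,v) ∨ J(s,z) ∨ H(z)) ∧ (J(t,t) ∨ J(y,y)))

First replace A → B with ¬A ∨ B.
  (¬¬(∃v J(v,v)) ∨ ¬(∀z ∀s (¬J(s,z) ∧ ¬H(z)))) ∧ (∀t ∀y (J(t,t) ∨ J(y,y)))
Move each ¬ inward, flipping quantifiers it crosses:
  ((∃v J(v,v)) ∨ (∃z ∃s (J(s,z) ∨ H(z)))) ∧ (∀t ∀y (J(t,t) ∨ J(y,y)))
All bound variables are already distinct, so no renaming is needed.
Pull the quantifiers to the front (each side's bound variable is not free in the other side):
  ∃v ∃z ∃s ∀t ∀y ((J(v,v) ∨ J(s,z) ∨ H(z)) ∧ (J(t,t) ∨ J(y,y)))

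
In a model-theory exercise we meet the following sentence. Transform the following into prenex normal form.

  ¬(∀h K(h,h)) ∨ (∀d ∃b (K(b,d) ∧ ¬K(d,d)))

∃h ∀d ∃b (¬K(h,h) ∨ K(b,d) ∧ ¬K(d,d))

Push ¬ through the quantifiers and connectives to reach negation normal form:
  (∃h ¬K(h,h)) ∨ (∀d ∃b (K(b,d) ∧ ¬K(d,d)))
All bound variables are already distinct, so no renaming is needed.
Extract every quantifier outward, since the variables are now distinct and don't occur free across branches:
  ∃h ∀d ∃b (¬K(h,h) ∨ K(b,d) ∧ ¬K(d,d))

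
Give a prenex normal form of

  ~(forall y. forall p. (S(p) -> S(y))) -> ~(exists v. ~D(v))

Eliminate → and ↔ using ¬ and ∨.
  ~~(forall y. forall p. (~S(p) | S(y))) | ~(exists v. ~D(v))
Move each ¬ inward, flipping quantifiers it crosses:
  (forall y. forall p. (~S(p) | S(y))) | (forall v. D(v))
All bound variables are already distinct, so no renaming is needed.
Pull the quantifiers to the front (each side's bound variable is not free in the other side):
  forall y. forall p. forall v. (~S(p) | S(y) | D(v))

forall y. forall p. forall v. (~S(p) | S(y) | D(v))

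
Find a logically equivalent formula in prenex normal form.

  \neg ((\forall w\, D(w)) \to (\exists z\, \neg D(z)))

\forall w\, \forall z\, (D(w) \land D(z))

Rewrite implications/biconditionals: A → B as ¬A ∨ B.
  \neg (\neg (\forall w\, D(w)) \lor (\exists z\, \neg D(z)))
Drive negations inward (¬∀x A ≡ ∃x ¬A, ¬∃x A ≡ ∀x ¬A, De Morgan for ∧/∨):
  (\forall w\, D(w)) \land (\forall z\, D(z))
Pull the quantifiers to the front (each side's bound variable is not free in the other side):
  \forall w\, \forall z\, (D(w) \land D(z))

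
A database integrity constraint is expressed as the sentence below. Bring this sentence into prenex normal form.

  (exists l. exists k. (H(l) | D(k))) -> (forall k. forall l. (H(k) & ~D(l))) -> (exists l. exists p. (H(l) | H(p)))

forall l. forall k. exists s. exists w1. exists r. exists p. (~H(l) & ~D(k) | ~H(s) | D(w1) | H(r) | H(p))

Rewrite implications/biconditionals: A → B as ¬A ∨ B.
  ~(exists l. exists k. (H(l) | D(k))) | ~(forall k. forall l. (H(k) & ~D(l))) | (exists l. exists p. (H(l) | H(p)))
Push ¬ through the quantifiers and connectives to reach negation normal form:
  (forall l. forall k. (~H(l) & ~D(k))) | (exists k. exists l. (~H(k) | D(l))) | (exists l. exists p. (H(l) | H(p)))
Rename bound variables to avoid capture: k↦s, l↦w1, l↦r.
  (forall l. forall k. (~H(l) & ~D(k))) | (exists s. exists w1. (~H(s) | D(w1))) | (exists r. exists p. (H(r) | H(p)))
Extract every quantifier outward, since the variables are now distinct and don't occur free across branches:
  forall l. forall k. exists s. exists w1. exists r. exists p. (~H(l) & ~D(k) | ~H(s) | D(w1) | H(r) | H(p))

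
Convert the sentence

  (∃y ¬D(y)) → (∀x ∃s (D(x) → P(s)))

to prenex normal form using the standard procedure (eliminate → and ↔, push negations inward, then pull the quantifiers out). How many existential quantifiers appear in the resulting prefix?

Eliminate → and ↔ using ¬ and ∨.
  ¬(∃y ¬D(y)) ∨ (∀x ∃s (¬D(x) ∨ P(s)))
Push ¬ through the quantifiers and connectives to reach negation normal form:
  (∀y D(y)) ∨ (∀x ∃s (¬D(x) ∨ P(s)))
Finally move all quantifiers to the prefix:
  ∀y ∀x ∃s (D(y) ∨ ¬D(x) ∨ P(s))
The prefix is ∀y ∀x ∃s: 2 universal, 1 existential.

1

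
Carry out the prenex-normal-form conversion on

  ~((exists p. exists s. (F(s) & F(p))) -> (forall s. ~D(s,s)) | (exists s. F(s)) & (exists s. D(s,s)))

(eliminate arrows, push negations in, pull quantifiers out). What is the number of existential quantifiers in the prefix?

3

First replace A → B with ¬A ∨ B.
  ~(~(exists p. exists s. (F(s) & F(p))) | (forall s. ~D(s,s)) | (exists s. F(s)) & (exists s. D(s,s)))
Move each ¬ inward, flipping quantifiers it crosses:
  (exists p. exists s. (F(s) & F(p))) & (exists s. D(s,s)) & ((forall s. ~F(s)) | (forall s. ~D(s,s)))
Standardize variables apart so no two quantifiers bind the same name: s↦a, s↦u1, s↦u.
  (exists p. exists s. (F(s) & F(p))) & (exists a. D(a,a)) & ((forall u1. ~F(u1)) | (forall u. ~D(u,u)))
Extract every quantifier outward, since the variables are now distinct and don't occur free across branches:
  exists p. exists s. exists a. forall u1. forall u. (F(s) & F(p) & D(a,a) & (~F(u1) | ~D(u,u)))
The prefix is exists p exists s exists a forall u1 forall u: 2 universal, 3 existential.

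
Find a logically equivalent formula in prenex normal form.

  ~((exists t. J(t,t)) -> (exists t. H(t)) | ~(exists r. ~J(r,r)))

Rewrite implications/biconditionals: A → B as ¬A ∨ B.
  ~(~(exists t. J(t,t)) | (exists t. H(t)) | ~(exists r. ~J(r,r)))
Drive negations inward (¬∀x A ≡ ∃x ¬A, ¬∃x A ≡ ∀x ¬A, De Morgan for ∧/∨):
  (exists t. J(t,t)) & (forall t. ~H(t)) & (exists r. ~J(r,r))
Rename bound variables to avoid capture: t↦q.
  (exists t. J(t,t)) & (forall q. ~H(q)) & (exists r. ~J(r,r))
Pull the quantifiers to the front (each side's bound variable is not free in the other side):
  exists t. forall q. exists r. (J(t,t) & ~H(q) & ~J(r,r))

exists t. forall q. exists r. (J(t,t) & ~H(q) & ~J(r,r))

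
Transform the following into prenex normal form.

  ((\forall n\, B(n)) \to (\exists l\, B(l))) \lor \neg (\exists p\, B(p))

Eliminate → and ↔ using ¬ and ∨.
  \neg (\forall n\, B(n)) \lor (\exists l\, B(l)) \lor \neg (\exists p\, B(p))
Move each ¬ inward, flipping quantifiers it crosses:
  (\exists n\, \neg B(n)) \lor (\exists l\, B(l)) \lor (\forall p\, \neg B(p))
Finally move all quantifiers to the prefix:
  \exists n\, \exists l\, \forall p\, (\neg B(n) \lor B(l) \lor \neg B(p))

\exists n\, \exists l\, \forall p\, (\neg B(n) \lor B(l) \lor \neg B(p))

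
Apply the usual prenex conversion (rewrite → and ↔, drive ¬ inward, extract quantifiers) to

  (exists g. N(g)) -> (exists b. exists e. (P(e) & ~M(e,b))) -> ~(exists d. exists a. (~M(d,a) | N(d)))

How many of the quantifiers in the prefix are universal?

Rewrite implications/biconditionals: A → B as ¬A ∨ B.
  ~(exists g. N(g)) | ~(exists b. exists e. (P(e) & ~M(e,b))) | ~(exists d. exists a. (~M(d,a) | N(d)))
Push ¬ through the quantifiers and connectives to reach negation normal form:
  (forall g. ~N(g)) | (forall b. forall e. (~P(e) | M(e,b))) | (forall d. forall a. (M(d,a) & ~N(d)))
All bound variables are already distinct, so no renaming is needed.
Finally move all quantifiers to the prefix:
  forall g. forall b. forall e. forall d. forall a. (~N(g) | ~P(e) | M(e,b) | M(d,a) & ~N(d))
The prefix is forall g forall b forall e forall d forall a: 5 universal, 0 existential.

5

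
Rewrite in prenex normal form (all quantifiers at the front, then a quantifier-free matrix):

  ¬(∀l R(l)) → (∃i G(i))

Rewrite implications/biconditionals: A → B as ¬A ∨ B.
  ¬¬(∀l R(l)) ∨ (∃i G(i))
Drive negations inward (¬∀x A ≡ ∃x ¬A, ¬∃x A ≡ ∀x ¬A, De Morgan for ∧/∨):
  (∀l R(l)) ∨ (∃i G(i))
All bound variables are already distinct, so no renaming is needed.
Extract every quantifier outward, since the variables are now distinct and don't occur free across branches:
  ∀l ∃i (R(l) ∨ G(i))

∀l ∃i (R(l) ∨ G(i))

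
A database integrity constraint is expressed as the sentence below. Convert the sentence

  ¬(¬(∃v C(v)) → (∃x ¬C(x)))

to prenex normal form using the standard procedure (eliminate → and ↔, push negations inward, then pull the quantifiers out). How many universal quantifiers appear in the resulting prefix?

Rewrite implications/biconditionals: A → B as ¬A ∨ B.
  ¬(¬¬(∃v C(v)) ∨ (∃x ¬C(x)))
Push ¬ through the quantifiers and connectives to reach negation normal form:
  (∀v ¬C(v)) ∧ (∀x C(x))
All bound variables are already distinct, so no renaming is needed.
Extract every quantifier outward, since the variables are now distinct and don't occur free across branches:
  ∀v ∀x (¬C(v) ∧ C(x))
The prefix is ∀v ∀x: 2 universal, 0 existential.

2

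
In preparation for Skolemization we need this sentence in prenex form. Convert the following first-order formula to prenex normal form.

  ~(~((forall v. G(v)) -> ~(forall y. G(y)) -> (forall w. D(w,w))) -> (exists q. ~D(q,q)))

forall v. exists y. exists w. forall q. (G(v) & ~G(y) & ~D(w,w) & D(q,q))

Eliminate → and ↔ using ¬ and ∨.
  ~(~~(~(forall v. G(v)) | ~~(forall y. G(y)) | (forall w. D(w,w))) | (exists q. ~D(q,q)))
Drive negations inward (¬∀x A ≡ ∃x ¬A, ¬∃x A ≡ ∀x ¬A, De Morgan for ∧/∨):
  (forall v. G(v)) & (exists y. ~G(y)) & (exists w. ~D(w,w)) & (forall q. D(q,q))
All bound variables are already distinct, so no renaming is needed.
Extract every quantifier outward, since the variables are now distinct and don't occur free across branches:
  forall v. exists y. exists w. forall q. (G(v) & ~G(y) & ~D(w,w) & D(q,q))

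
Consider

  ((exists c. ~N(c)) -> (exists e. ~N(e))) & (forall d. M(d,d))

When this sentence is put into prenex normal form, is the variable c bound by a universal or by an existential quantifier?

First replace A → B with ¬A ∨ B.
  (~(exists c. ~N(c)) | (exists e. ~N(e))) & (forall d. M(d,d))
Move each ¬ inward, flipping quantifiers it crosses:
  ((forall c. N(c)) | (exists e. ~N(e))) & (forall d. M(d,d))
All bound variables are already distinct, so no renaming is needed.
Pull the quantifiers to the front (each side's bound variable is not free in the other side):
  forall c. exists e. forall d. ((N(c) | ~N(e)) & M(d,d))
The quantifier exists c sits under an odd number of negations (counting the antecedent side of each →), so it flips to forall c.

universal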